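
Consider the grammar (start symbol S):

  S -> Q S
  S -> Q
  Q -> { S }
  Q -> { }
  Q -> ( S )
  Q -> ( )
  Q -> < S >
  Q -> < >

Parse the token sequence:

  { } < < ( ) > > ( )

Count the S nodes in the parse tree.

[S [Q { }] [S [Q < [S [Q < [S [Q ( )]] >]] >] [S [Q ( )]]]]

5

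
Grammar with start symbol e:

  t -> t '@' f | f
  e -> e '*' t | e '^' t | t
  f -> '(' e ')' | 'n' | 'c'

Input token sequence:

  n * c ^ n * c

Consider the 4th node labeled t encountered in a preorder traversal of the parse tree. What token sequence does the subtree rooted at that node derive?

[e [e [e [e [t [f n]]] * [t [f c]]] ^ [t [f n]]] * [t [f c]]]

c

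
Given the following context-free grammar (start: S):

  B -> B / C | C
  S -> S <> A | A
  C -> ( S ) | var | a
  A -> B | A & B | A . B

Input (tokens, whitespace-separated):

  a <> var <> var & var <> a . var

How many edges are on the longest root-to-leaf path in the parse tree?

[S [S [S [S [A [B [C a]]]] <> [A [B [C var]]]] <> [A [A [B [C var]]] & [B [C var]]]] <> [A [A [B [C a]]] . [B [C var]]]]

7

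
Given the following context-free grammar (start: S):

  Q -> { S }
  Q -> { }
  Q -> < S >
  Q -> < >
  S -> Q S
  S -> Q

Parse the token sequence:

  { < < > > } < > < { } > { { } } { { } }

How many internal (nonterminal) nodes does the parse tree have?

[S [Q { [S [Q < [S [Q < >]] >]] }] [S [Q < >] [S [Q < [S [Q { }]] >] [S [Q { [S [Q { }]] }] [S [Q { [S [Q { }]] }]]]]]]

20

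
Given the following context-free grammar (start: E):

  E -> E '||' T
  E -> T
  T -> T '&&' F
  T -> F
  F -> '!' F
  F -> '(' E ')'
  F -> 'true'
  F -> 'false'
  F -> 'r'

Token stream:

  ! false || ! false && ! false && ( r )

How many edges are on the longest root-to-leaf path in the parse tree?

6

[E [E [T [F ! [F false]]]] || [T [T [T [F ! [F false]]] && [F ! [F false]]] && [F ( [E [T [F r]]] )]]]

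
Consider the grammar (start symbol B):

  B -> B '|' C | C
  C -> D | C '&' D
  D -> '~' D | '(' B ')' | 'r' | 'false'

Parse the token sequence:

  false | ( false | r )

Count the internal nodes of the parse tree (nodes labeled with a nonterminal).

[B [B [C [D false]]] | [C [D ( [B [B [C [D false]]] | [C [D r]]] )]]]

12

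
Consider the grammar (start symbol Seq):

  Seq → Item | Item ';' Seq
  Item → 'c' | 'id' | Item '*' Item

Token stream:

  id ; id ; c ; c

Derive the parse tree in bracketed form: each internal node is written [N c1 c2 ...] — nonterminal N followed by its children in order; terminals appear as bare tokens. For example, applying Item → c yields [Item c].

[Seq [Item id] ; [Seq [Item id] ; [Seq [Item c] ; [Seq [Item c]]]]]

Seq
Item ; Seq
id ; Seq
id ; Item ; Seq
id ; id ; Seq
id ; id ; Item ; Seq
id ; id ; c ; Seq
id ; id ; c ; Item
id ; id ; c ; c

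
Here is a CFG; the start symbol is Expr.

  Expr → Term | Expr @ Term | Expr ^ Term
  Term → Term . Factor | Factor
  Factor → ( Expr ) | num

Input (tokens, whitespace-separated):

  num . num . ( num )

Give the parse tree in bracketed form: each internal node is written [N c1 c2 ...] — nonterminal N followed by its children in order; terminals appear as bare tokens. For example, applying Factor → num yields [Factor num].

[Expr [Term [Term [Term [Factor num]] . [Factor num]] . [Factor ( [Expr [Term [Factor num]]] )]]]

Expr
Term
Term . Factor
Term . Factor . Factor
Factor . Factor . Factor
num . Factor . Factor
num . num . Factor
num . num . ( Expr )
num . num . ( Term )
num . num . ( Factor )
num . num . ( num )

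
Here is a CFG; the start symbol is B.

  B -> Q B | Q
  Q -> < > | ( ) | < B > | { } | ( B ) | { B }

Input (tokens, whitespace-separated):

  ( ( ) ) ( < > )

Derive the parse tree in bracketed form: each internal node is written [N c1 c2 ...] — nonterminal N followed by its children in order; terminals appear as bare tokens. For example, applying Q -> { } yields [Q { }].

[B [Q ( [B [Q ( )]] )] [B [Q ( [B [Q < >]] )]]]

B
Q B
( B ) B
( Q ) B
( ( ) ) B
( ( ) ) Q
( ( ) ) ( B )
( ( ) ) ( Q )
( ( ) ) ( < > )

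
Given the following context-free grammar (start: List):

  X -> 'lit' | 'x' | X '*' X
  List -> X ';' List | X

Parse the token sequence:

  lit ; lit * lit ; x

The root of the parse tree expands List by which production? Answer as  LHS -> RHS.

[List [X lit] ; [List [X [X lit] * [X lit]] ; [List [X x]]]]

List -> X ';' List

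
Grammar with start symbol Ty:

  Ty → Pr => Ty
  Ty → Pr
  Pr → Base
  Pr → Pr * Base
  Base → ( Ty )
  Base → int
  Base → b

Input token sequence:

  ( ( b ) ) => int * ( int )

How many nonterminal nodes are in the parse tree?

[Ty [Pr [Base ( [Ty [Pr [Base ( [Ty [Pr [Base b]]] )]]] )]] => [Ty [Pr [Pr [Base int]] * [Base ( [Ty [Pr [Base int]]] )]]]]

17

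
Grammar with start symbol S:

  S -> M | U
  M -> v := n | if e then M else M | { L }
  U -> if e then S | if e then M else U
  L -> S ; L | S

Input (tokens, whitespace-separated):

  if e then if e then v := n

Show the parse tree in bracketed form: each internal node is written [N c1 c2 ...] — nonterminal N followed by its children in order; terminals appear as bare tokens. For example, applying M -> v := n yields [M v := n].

S
U
if e then S
if e then U
if e then if e then S
if e then if e then M
if e then if e then v := n

[S [U if e then [S [U if e then [S [M v := n]]]]]]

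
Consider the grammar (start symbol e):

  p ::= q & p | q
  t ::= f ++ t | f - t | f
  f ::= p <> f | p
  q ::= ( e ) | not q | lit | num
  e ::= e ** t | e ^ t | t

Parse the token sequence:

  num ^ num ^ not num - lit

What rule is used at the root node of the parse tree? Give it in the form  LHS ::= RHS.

e ::= e ^ t

[e [e [e [t [f [p [q num]]]]] ^ [t [f [p [q num]]]]] ^ [t [f [p [q not [q num]]]] - [t [f [p [q lit]]]]]]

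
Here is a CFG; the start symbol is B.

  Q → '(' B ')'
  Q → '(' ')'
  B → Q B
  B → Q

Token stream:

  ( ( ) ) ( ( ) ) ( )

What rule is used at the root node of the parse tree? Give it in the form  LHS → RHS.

B → Q B

[B [Q ( [B [Q ( )]] )] [B [Q ( [B [Q ( )]] )] [B [Q ( )]]]]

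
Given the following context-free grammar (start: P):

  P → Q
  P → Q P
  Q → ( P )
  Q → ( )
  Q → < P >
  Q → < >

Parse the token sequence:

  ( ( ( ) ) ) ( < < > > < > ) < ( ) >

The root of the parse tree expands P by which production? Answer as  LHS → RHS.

[P [Q ( [P [Q ( [P [Q ( )]] )]] )] [P [Q ( [P [Q < [P [Q < >]] >] [P [Q < >]]] )] [P [Q < [P [Q ( )]] >]]]]

P → Q P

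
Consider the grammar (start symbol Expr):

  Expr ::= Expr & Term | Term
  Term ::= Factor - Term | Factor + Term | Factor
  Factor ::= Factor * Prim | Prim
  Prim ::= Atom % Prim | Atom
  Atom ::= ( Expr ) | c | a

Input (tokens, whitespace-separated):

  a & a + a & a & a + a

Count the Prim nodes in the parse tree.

6

[Expr [Expr [Expr [Expr [Term [Factor [Prim [Atom a]]]]] & [Term [Factor [Prim [Atom a]]] + [Term [Factor [Prim [Atom a]]]]]] & [Term [Factor [Prim [Atom a]]]]] & [Term [Factor [Prim [Atom a]]] + [Term [Factor [Prim [Atom a]]]]]]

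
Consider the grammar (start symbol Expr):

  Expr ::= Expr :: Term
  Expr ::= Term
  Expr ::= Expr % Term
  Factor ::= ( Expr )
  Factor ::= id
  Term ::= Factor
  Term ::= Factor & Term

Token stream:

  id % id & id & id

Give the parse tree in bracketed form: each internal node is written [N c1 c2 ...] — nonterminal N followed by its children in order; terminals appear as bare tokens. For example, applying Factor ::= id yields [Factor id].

[Expr [Expr [Term [Factor id]]] % [Term [Factor id] & [Term [Factor id] & [Term [Factor id]]]]]

Expr
Expr % Term
Term % Term
Factor % Term
id % Term
id % Factor & Term
id % id & Term
id % id & Factor & Term
id % id & id & Term
id % id & id & Factor
id % id & id & id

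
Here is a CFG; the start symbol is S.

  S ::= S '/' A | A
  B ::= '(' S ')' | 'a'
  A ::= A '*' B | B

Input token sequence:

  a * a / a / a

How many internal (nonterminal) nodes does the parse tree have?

11

[S [S [S [A [A [B a]] * [B a]]] / [A [B a]]] / [A [B a]]]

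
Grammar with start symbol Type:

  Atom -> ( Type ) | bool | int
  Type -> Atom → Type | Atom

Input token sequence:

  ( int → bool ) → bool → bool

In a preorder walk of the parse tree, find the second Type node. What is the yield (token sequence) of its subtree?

int → bool

[Type [Atom ( [Type [Atom int] → [Type [Atom bool]]] )] → [Type [Atom bool] → [Type [Atom bool]]]]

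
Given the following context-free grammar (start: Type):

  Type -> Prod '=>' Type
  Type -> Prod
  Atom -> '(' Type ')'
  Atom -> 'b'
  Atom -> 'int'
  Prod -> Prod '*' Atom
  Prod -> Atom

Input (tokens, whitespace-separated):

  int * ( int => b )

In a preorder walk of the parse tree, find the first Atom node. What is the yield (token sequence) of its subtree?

int

[Type [Prod [Prod [Atom int]] * [Atom ( [Type [Prod [Atom int]] => [Type [Prod [Atom b]]]] )]]]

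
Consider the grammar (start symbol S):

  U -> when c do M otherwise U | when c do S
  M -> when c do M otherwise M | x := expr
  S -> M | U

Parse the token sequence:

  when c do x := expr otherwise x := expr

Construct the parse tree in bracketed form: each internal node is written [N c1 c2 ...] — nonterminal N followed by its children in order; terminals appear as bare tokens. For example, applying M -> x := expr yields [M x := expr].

[S [M when c do [M x := expr] otherwise [M x := expr]]]

S
M
when c do M otherwise M
when c do x := expr otherwise M
when c do x := expr otherwise x := expr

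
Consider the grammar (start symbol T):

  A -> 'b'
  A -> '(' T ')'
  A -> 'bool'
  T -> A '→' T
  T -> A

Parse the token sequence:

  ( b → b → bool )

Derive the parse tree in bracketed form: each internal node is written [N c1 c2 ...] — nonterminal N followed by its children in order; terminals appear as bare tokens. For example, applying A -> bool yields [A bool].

T
A
( T )
( A → T )
( b → T )
( b → A → T )
( b → b → T )
( b → b → A )
( b → b → bool )

[T [A ( [T [A b] → [T [A b] → [T [A bool]]]] )]]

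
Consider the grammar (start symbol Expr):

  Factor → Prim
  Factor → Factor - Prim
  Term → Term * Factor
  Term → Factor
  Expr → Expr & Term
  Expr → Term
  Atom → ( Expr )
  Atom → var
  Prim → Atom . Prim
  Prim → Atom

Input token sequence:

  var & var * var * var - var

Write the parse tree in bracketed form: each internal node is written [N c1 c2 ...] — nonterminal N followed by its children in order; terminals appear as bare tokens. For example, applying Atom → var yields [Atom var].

Expr
Expr & Term
Term & Term
Factor & Term
Prim & Term
Atom & Term
var & Term
var & Term * Factor
var & Term * Factor * Factor
var & Factor * Factor * Factor
var & Prim * Factor * Factor
var & Atom * Factor * Factor
var & var * Factor * Factor
var & var * Prim * Factor
var & var * Atom * Factor
var & var * var * Factor
var & var * var * Factor - Prim
var & var * var * Prim - Prim
var & var * var * Atom - Prim
var & var * var * var - Prim
var & var * var * var - Atom
var & var * var * var - var

[Expr [Expr [Term [Factor [Prim [Atom var]]]]] & [Term [Term [Term [Factor [Prim [Atom var]]]] * [Factor [Prim [Atom var]]]] * [Factor [Factor [Prim [Atom var]]] - [Prim [Atom var]]]]]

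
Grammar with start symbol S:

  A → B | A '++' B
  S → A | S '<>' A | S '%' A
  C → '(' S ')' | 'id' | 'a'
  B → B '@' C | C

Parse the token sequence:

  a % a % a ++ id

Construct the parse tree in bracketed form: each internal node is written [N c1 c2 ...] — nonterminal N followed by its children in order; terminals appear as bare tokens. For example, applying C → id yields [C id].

[S [S [S [A [B [C a]]]] % [A [B [C a]]]] % [A [A [B [C a]]] ++ [B [C id]]]]

S
S % A
S % A % A
A % A % A
B % A % A
C % A % A
a % A % A
a % B % A
a % C % A
a % a % A
a % a % A ++ B
a % a % B ++ B
a % a % C ++ B
a % a % a ++ B
a % a % a ++ C
a % a % a ++ id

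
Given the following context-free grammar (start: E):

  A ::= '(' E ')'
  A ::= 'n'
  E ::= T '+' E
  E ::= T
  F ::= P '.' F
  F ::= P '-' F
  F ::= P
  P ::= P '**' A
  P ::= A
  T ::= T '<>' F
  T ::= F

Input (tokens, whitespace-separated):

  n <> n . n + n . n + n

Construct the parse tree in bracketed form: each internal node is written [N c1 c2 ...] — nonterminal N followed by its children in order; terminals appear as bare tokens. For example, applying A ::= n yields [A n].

[E [T [T [F [P [A n]]]] <> [F [P [A n]] . [F [P [A n]]]]] + [E [T [F [P [A n]] . [F [P [A n]]]]] + [E [T [F [P [A n]]]]]]]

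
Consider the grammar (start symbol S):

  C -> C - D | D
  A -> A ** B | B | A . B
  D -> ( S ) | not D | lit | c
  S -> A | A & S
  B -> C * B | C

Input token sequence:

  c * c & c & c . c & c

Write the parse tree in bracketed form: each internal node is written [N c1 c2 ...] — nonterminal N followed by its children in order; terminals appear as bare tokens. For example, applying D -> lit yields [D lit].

[S [A [B [C [D c]] * [B [C [D c]]]]] & [S [A [B [C [D c]]]] & [S [A [A [B [C [D c]]]] . [B [C [D c]]]] & [S [A [B [C [D c]]]]]]]]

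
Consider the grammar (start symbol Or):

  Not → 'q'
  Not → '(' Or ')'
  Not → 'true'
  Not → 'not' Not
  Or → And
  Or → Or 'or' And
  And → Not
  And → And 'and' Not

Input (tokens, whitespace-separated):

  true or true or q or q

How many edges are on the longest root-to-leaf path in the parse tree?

[Or [Or [Or [Or [And [Not true]]] or [And [Not true]]] or [And [Not q]]] or [And [Not q]]]

6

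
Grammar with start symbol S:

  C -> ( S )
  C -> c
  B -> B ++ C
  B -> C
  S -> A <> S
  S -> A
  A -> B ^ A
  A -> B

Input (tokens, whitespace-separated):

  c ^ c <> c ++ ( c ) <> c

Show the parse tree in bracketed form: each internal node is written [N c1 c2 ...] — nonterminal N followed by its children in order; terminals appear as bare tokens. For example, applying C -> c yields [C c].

S
A <> S
B ^ A <> S
C ^ A <> S
c ^ A <> S
c ^ B <> S
c ^ C <> S
c ^ c <> S
c ^ c <> A <> S
c ^ c <> B <> S
c ^ c <> B ++ C <> S
c ^ c <> C ++ C <> S
c ^ c <> c ++ C <> S
c ^ c <> c ++ ( S ) <> S
c ^ c <> c ++ ( A ) <> S
c ^ c <> c ++ ( B ) <> S
c ^ c <> c ++ ( C ) <> S
c ^ c <> c ++ ( c ) <> S
c ^ c <> c ++ ( c ) <> A
c ^ c <> c ++ ( c ) <> B
c ^ c <> c ++ ( c ) <> C
c ^ c <> c ++ ( c ) <> c

[S [A [B [C c]] ^ [A [B [C c]]]] <> [S [A [B [B [C c]] ++ [C ( [S [A [B [C c]]]] )]]] <> [S [A [B [C c]]]]]]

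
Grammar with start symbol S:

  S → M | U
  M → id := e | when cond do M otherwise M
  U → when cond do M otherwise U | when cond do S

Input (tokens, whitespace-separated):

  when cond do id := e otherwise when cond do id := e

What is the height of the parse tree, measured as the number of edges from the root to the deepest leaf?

5

[S [U when cond do [M id := e] otherwise [U when cond do [S [M id := e]]]]]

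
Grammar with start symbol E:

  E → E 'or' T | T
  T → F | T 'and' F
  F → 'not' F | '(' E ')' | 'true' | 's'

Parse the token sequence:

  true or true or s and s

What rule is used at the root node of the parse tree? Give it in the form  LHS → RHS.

[E [E [E [T [F true]]] or [T [F true]]] or [T [T [F s]] and [F s]]]

E → E 'or' T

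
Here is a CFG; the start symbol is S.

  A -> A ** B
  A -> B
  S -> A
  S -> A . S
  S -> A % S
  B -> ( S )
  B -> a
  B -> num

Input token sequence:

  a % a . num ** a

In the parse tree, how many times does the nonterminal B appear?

[S [A [B a]] % [S [A [B a]] . [S [A [A [B num]] ** [B a]]]]]

4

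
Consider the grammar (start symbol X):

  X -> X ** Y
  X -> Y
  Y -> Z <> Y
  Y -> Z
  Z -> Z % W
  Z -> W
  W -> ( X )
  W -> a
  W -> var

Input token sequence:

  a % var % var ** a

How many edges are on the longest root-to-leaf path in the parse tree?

[X [X [Y [Z [Z [Z [W a]] % [W var]] % [W var]]]] ** [Y [Z [W a]]]]

7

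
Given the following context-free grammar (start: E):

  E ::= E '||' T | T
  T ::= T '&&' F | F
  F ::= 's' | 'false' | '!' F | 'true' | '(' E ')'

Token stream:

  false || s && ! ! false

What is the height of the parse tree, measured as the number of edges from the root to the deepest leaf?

5

[E [E [T [F false]]] || [T [T [F s]] && [F ! [F ! [F false]]]]]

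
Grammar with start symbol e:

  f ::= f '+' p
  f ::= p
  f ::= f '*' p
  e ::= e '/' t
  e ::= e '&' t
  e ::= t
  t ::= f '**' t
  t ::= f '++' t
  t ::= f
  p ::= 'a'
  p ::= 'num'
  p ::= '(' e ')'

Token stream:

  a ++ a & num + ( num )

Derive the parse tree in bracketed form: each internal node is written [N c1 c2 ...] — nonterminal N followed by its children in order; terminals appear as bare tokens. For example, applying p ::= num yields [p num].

[e [e [t [f [p a]] ++ [t [f [p a]]]]] & [t [f [f [p num]] + [p ( [e [t [f [p num]]]] )]]]]

e
e & t
t & t
f ++ t & t
p ++ t & t
a ++ t & t
a ++ f & t
a ++ p & t
a ++ a & t
a ++ a & f
a ++ a & f + p
a ++ a & p + p
a ++ a & num + p
a ++ a & num + ( e )
a ++ a & num + ( t )
a ++ a & num + ( f )
a ++ a & num + ( p )
a ++ a & num + ( num )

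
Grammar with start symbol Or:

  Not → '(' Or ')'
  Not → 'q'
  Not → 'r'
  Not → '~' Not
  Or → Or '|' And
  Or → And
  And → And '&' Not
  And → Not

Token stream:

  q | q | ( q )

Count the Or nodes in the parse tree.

4

[Or [Or [Or [And [Not q]]] | [And [Not q]]] | [And [Not ( [Or [And [Not q]]] )]]]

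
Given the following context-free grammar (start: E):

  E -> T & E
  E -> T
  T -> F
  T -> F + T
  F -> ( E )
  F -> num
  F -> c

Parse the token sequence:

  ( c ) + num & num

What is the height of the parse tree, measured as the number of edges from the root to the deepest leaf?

[E [T [F ( [E [T [F c]]] )] + [T [F num]]] & [E [T [F num]]]]

6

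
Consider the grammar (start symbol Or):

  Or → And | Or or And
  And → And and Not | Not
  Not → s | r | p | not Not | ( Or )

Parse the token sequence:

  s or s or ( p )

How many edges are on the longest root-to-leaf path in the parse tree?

6

[Or [Or [Or [And [Not s]]] or [And [Not s]]] or [And [Not ( [Or [And [Not p]]] )]]]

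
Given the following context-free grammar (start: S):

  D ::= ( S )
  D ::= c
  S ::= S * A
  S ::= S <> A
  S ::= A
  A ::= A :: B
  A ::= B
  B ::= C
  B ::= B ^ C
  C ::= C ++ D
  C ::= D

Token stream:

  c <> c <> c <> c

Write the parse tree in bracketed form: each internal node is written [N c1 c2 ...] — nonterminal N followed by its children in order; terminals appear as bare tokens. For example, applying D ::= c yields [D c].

S
S <> A
S <> A <> A
S <> A <> A <> A
A <> A <> A <> A
B <> A <> A <> A
C <> A <> A <> A
D <> A <> A <> A
c <> A <> A <> A
c <> B <> A <> A
c <> C <> A <> A
c <> D <> A <> A
c <> c <> A <> A
c <> c <> B <> A
c <> c <> C <> A
c <> c <> D <> A
c <> c <> c <> A
c <> c <> c <> B
c <> c <> c <> C
c <> c <> c <> D
c <> c <> c <> c

[S [S [S [S [A [B [C [D c]]]]] <> [A [B [C [D c]]]]] <> [A [B [C [D c]]]]] <> [A [B [C [D c]]]]]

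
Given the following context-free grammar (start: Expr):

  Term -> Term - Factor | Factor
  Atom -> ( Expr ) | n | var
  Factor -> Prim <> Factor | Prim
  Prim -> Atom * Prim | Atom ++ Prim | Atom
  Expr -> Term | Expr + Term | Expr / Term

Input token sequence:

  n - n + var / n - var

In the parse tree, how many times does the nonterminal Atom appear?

5

[Expr [Expr [Expr [Term [Term [Factor [Prim [Atom n]]]] - [Factor [Prim [Atom n]]]]] + [Term [Factor [Prim [Atom var]]]]] / [Term [Term [Factor [Prim [Atom n]]]] - [Factor [Prim [Atom var]]]]]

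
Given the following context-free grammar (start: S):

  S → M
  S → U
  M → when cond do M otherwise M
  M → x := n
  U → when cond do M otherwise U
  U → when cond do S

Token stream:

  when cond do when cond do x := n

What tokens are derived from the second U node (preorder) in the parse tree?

[S [U when cond do [S [U when cond do [S [M x := n]]]]]]

when cond do x := n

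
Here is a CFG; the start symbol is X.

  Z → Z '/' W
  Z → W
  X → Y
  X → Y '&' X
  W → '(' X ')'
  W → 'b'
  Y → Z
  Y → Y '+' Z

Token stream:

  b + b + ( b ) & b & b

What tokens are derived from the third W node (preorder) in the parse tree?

[X [Y [Y [Y [Z [W b]]] + [Z [W b]]] + [Z [W ( [X [Y [Z [W b]]]] )]]] & [X [Y [Z [W b]]] & [X [Y [Z [W b]]]]]]

( b )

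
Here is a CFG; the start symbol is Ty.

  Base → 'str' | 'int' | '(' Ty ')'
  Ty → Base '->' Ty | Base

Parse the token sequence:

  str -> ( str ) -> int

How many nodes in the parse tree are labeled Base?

4

[Ty [Base str] -> [Ty [Base ( [Ty [Base str]] )] -> [Ty [Base int]]]]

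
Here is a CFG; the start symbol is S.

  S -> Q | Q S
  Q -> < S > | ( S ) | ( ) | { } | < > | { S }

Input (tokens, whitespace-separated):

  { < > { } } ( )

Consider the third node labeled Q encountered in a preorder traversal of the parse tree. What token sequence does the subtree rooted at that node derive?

{ }

[S [Q { [S [Q < >] [S [Q { }]]] }] [S [Q ( )]]]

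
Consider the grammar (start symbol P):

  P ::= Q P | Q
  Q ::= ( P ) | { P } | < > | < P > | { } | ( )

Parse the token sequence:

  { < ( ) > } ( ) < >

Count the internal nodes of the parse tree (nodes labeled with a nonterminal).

[P [Q { [P [Q < [P [Q ( )]] >]] }] [P [Q ( )] [P [Q < >]]]]

10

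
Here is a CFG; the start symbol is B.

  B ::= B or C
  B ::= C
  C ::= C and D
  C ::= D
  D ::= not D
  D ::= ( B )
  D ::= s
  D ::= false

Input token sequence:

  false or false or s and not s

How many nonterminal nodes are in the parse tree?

[B [B [B [C [D false]]] or [C [D false]]] or [C [C [D s]] and [D not [D s]]]]

12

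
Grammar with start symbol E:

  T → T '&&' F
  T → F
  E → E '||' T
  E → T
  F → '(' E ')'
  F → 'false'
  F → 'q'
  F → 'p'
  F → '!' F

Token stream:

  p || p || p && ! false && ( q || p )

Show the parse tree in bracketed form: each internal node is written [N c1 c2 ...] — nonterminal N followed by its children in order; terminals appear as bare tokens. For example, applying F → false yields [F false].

[E [E [E [T [F p]]] || [T [F p]]] || [T [T [T [F p]] && [F ! [F false]]] && [F ( [E [E [T [F q]]] || [T [F p]]] )]]]

E
E || T
E || T || T
T || T || T
F || T || T
p || T || T
p || F || T
p || p || T
p || p || T && F
p || p || T && F && F
p || p || F && F && F
p || p || p && F && F
p || p || p && ! F && F
p || p || p && ! false && F
p || p || p && ! false && ( E )
p || p || p && ! false && ( E || T )
p || p || p && ! false && ( T || T )
p || p || p && ! false && ( F || T )
p || p || p && ! false && ( q || T )
p || p || p && ! false && ( q || F )
p || p || p && ! false && ( q || p )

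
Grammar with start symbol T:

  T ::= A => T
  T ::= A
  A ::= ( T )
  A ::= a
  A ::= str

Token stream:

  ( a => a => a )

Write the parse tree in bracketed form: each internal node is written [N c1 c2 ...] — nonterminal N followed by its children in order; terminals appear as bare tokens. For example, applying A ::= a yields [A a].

T
A
( T )
( A => T )
( a => T )
( a => A => T )
( a => a => T )
( a => a => A )
( a => a => a )

[T [A ( [T [A a] => [T [A a] => [T [A a]]]] )]]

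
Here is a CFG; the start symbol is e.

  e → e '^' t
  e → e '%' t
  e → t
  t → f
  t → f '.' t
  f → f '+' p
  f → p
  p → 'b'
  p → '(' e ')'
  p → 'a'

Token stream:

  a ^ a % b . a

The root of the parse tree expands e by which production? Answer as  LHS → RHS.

[e [e [e [t [f [p a]]]] ^ [t [f [p a]]]] % [t [f [p b]] . [t [f [p a]]]]]

e → e '%' t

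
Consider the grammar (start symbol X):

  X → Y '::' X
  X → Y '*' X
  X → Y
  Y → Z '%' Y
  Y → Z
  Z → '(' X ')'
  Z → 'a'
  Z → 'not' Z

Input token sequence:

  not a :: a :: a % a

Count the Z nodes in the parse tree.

5

[X [Y [Z not [Z a]]] :: [X [Y [Z a]] :: [X [Y [Z a] % [Y [Z a]]]]]]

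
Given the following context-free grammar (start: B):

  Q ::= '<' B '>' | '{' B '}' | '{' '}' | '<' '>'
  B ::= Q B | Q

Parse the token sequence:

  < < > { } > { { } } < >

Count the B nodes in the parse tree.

[B [Q < [B [Q < >] [B [Q { }]]] >] [B [Q { [B [Q { }]] }] [B [Q < >]]]]

6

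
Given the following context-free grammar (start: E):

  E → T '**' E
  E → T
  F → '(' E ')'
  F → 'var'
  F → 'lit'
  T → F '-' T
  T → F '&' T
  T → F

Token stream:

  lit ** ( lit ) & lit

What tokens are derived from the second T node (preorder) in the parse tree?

[E [T [F lit]] ** [E [T [F ( [E [T [F lit]]] )] & [T [F lit]]]]]

( lit ) & lit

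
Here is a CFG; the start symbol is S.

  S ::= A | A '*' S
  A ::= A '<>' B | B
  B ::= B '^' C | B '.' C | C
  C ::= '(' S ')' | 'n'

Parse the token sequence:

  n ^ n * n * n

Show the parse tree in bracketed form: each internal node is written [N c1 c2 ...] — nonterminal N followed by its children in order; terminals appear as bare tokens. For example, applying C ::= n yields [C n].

[S [A [B [B [C n]] ^ [C n]]] * [S [A [B [C n]]] * [S [A [B [C n]]]]]]

S
A * S
B * S
B ^ C * S
C ^ C * S
n ^ C * S
n ^ n * S
n ^ n * A * S
n ^ n * B * S
n ^ n * C * S
n ^ n * n * S
n ^ n * n * A
n ^ n * n * B
n ^ n * n * C
n ^ n * n * n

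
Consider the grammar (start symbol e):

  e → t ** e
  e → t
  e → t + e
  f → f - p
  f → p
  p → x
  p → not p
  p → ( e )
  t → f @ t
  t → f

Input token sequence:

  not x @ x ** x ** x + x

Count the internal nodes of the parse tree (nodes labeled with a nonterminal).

20

[e [t [f [p not [p x]]] @ [t [f [p x]]]] ** [e [t [f [p x]]] ** [e [t [f [p x]]] + [e [t [f [p x]]]]]]]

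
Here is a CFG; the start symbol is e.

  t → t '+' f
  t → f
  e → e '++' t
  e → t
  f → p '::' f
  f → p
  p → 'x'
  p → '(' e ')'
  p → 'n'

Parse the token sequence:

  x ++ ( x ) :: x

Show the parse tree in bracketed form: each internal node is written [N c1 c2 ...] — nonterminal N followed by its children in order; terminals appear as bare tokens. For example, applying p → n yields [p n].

[e [e [t [f [p x]]]] ++ [t [f [p ( [e [t [f [p x]]]] )] :: [f [p x]]]]]

e
e ++ t
t ++ t
f ++ t
p ++ t
x ++ t
x ++ f
x ++ p :: f
x ++ ( e ) :: f
x ++ ( t ) :: f
x ++ ( f ) :: f
x ++ ( p ) :: f
x ++ ( x ) :: f
x ++ ( x ) :: p
x ++ ( x ) :: x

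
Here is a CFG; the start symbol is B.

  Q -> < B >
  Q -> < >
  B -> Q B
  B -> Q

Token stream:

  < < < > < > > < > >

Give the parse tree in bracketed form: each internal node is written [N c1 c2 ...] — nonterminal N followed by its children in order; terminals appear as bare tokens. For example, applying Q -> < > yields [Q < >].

B
Q
< B >
< Q B >
< < B > B >
< < Q B > B >
< < < > B > B >
< < < > Q > B >
< < < > < > > B >
< < < > < > > Q >
< < < > < > > < > >

[B [Q < [B [Q < [B [Q < >] [B [Q < >]]] >] [B [Q < >]]] >]]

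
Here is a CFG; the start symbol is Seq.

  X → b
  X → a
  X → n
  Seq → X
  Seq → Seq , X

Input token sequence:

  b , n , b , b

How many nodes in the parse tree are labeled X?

[Seq [Seq [Seq [Seq [X b]] , [X n]] , [X b]] , [X b]]

4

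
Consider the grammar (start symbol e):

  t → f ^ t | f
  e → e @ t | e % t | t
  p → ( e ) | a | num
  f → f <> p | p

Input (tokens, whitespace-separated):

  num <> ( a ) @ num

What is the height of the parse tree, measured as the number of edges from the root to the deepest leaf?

[e [e [t [f [f [p num]] <> [p ( [e [t [f [p a]]]] )]]]] @ [t [f [p num]]]]

9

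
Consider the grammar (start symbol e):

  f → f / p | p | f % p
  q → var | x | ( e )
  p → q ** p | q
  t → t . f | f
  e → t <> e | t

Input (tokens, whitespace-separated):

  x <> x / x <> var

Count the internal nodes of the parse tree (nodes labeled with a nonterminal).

[e [t [f [p [q x]]]] <> [e [t [f [f [p [q x]]] / [p [q x]]]] <> [e [t [f [p [q var]]]]]]]

18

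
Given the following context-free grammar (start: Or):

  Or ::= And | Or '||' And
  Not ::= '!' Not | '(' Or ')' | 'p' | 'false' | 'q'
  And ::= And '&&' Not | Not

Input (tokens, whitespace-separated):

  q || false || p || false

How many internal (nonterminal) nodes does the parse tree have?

[Or [Or [Or [Or [And [Not q]]] || [And [Not false]]] || [And [Not p]]] || [And [Not false]]]

12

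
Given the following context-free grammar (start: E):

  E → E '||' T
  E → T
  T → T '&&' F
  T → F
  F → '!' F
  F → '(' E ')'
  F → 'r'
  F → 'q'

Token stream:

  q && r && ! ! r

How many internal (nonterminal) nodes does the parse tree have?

[E [T [T [T [F q]] && [F r]] && [F ! [F ! [F r]]]]]

9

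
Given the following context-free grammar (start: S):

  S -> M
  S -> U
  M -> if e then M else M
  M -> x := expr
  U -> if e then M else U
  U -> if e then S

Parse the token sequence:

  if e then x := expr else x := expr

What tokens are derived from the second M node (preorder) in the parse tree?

x := expr

[S [M if e then [M x := expr] else [M x := expr]]]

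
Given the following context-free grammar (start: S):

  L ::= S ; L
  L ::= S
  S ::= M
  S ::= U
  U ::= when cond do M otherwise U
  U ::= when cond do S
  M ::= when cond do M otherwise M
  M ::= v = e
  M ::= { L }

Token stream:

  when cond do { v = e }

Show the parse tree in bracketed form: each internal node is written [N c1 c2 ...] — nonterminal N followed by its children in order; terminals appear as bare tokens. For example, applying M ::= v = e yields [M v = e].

[S [U when cond do [S [M { [L [S [M v = e]]] }]]]]

S
U
when cond do S
when cond do M
when cond do { L }
when cond do { S }
when cond do { M }
when cond do { v = e }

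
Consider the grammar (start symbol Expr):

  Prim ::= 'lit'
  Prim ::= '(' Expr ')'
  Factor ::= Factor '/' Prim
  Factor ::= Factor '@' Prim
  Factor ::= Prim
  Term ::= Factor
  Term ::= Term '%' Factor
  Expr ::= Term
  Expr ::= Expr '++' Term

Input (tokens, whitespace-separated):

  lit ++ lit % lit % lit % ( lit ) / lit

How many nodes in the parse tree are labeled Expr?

3

[Expr [Expr [Term [Factor [Prim lit]]]] ++ [Term [Term [Term [Term [Factor [Prim lit]]] % [Factor [Prim lit]]] % [Factor [Prim lit]]] % [Factor [Factor [Prim ( [Expr [Term [Factor [Prim lit]]]] )]] / [Prim lit]]]]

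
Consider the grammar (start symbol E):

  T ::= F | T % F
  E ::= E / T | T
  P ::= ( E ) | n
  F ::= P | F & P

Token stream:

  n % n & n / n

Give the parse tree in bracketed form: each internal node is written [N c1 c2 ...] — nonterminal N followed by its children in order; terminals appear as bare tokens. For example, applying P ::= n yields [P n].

[E [E [T [T [F [P n]]] % [F [F [P n]] & [P n]]]] / [T [F [P n]]]]

E
E / T
T / T
T % F / T
F % F / T
P % F / T
n % F / T
n % F & P / T
n % P & P / T
n % n & P / T
n % n & n / T
n % n & n / F
n % n & n / P
n % n & n / n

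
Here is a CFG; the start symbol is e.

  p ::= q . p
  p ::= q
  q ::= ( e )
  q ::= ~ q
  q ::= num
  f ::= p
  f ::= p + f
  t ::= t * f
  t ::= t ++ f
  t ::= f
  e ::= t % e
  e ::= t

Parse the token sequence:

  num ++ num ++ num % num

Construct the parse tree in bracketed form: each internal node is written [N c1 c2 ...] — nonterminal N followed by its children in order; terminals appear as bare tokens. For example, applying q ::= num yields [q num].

[e [t [t [t [f [p [q num]]]] ++ [f [p [q num]]]] ++ [f [p [q num]]]] % [e [t [f [p [q num]]]]]]

e
t % e
t ++ f % e
t ++ f ++ f % e
f ++ f ++ f % e
p ++ f ++ f % e
q ++ f ++ f % e
num ++ f ++ f % e
num ++ p ++ f % e
num ++ q ++ f % e
num ++ num ++ f % e
num ++ num ++ p % e
num ++ num ++ q % e
num ++ num ++ num % e
num ++ num ++ num % t
num ++ num ++ num % f
num ++ num ++ num % p
num ++ num ++ num % q
num ++ num ++ num % num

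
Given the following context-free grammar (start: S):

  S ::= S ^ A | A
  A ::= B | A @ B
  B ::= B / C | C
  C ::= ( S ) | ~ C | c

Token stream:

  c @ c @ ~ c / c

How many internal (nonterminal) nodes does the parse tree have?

[S [A [A [A [B [C c]]] @ [B [C c]]] @ [B [B [C ~ [C c]]] / [C c]]]]

13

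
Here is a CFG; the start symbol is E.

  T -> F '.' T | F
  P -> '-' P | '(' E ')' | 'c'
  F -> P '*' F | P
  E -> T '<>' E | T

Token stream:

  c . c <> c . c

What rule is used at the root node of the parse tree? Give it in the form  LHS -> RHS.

[E [T [F [P c]] . [T [F [P c]]]] <> [E [T [F [P c]] . [T [F [P c]]]]]]

E -> T '<>' E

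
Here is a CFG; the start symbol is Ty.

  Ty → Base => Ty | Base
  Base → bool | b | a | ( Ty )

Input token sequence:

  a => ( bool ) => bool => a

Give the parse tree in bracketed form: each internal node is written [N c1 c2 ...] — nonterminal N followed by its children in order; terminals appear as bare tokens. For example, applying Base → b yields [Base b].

Ty
Base => Ty
a => Ty
a => Base => Ty
a => ( Ty ) => Ty
a => ( Base ) => Ty
a => ( bool ) => Ty
a => ( bool ) => Base => Ty
a => ( bool ) => bool => Ty
a => ( bool ) => bool => Base
a => ( bool ) => bool => a

[Ty [Base a] => [Ty [Base ( [Ty [Base bool]] )] => [Ty [Base bool] => [Ty [Base a]]]]]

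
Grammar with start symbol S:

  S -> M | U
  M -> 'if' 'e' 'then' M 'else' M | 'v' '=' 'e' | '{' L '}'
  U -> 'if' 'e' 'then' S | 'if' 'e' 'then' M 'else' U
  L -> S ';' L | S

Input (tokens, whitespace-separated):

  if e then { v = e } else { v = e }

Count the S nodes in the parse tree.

3

[S [M if e then [M { [L [S [M v = e]]] }] else [M { [L [S [M v = e]]] }]]]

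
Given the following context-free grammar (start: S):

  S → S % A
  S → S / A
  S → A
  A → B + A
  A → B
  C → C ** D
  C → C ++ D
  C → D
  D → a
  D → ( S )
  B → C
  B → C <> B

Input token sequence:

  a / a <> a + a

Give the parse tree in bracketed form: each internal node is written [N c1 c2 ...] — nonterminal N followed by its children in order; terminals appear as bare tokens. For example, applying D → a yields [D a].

S
S / A
A / A
B / A
C / A
D / A
a / A
a / B + A
a / C <> B + A
a / D <> B + A
a / a <> B + A
a / a <> C + A
a / a <> D + A
a / a <> a + A
a / a <> a + B
a / a <> a + C
a / a <> a + D
a / a <> a + a

[S [S [A [B [C [D a]]]]] / [A [B [C [D a]] <> [B [C [D a]]]] + [A [B [C [D a]]]]]]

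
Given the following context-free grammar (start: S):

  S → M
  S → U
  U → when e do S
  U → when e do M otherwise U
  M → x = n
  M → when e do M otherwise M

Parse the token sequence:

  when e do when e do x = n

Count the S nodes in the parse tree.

[S [U when e do [S [U when e do [S [M x = n]]]]]]

3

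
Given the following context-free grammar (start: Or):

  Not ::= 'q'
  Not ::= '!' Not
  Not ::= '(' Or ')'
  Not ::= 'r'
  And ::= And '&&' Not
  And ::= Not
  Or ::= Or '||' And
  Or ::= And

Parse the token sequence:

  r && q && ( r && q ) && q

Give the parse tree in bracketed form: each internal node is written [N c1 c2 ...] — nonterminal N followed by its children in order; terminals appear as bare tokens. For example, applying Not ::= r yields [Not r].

Or
And
And && Not
And && Not && Not
And && Not && Not && Not
Not && Not && Not && Not
r && Not && Not && Not
r && q && Not && Not
r && q && ( Or ) && Not
r && q && ( And ) && Not
r && q && ( And && Not ) && Not
r && q && ( Not && Not ) && Not
r && q && ( r && Not ) && Not
r && q && ( r && q ) && Not
r && q && ( r && q ) && q

[Or [And [And [And [And [Not r]] && [Not q]] && [Not ( [Or [And [And [Not r]] && [Not q]]] )]] && [Not q]]]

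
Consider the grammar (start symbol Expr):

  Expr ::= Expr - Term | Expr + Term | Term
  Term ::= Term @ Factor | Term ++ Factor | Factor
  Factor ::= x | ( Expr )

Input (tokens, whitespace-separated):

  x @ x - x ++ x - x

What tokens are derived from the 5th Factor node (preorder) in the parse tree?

x

[Expr [Expr [Expr [Term [Term [Factor x]] @ [Factor x]]] - [Term [Term [Factor x]] ++ [Factor x]]] - [Term [Factor x]]]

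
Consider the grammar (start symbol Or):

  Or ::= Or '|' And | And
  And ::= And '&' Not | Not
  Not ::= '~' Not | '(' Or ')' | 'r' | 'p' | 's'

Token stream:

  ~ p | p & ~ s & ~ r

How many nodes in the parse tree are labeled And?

4

[Or [Or [And [Not ~ [Not p]]]] | [And [And [And [Not p]] & [Not ~ [Not s]]] & [Not ~ [Not r]]]]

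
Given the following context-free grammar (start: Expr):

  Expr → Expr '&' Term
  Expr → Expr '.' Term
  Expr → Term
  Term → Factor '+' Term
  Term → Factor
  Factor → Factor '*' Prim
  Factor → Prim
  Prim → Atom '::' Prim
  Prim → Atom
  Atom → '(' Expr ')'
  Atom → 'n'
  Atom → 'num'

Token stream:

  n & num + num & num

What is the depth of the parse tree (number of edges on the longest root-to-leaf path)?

[Expr [Expr [Expr [Term [Factor [Prim [Atom n]]]]] & [Term [Factor [Prim [Atom num]]] + [Term [Factor [Prim [Atom num]]]]]] & [Term [Factor [Prim [Atom num]]]]]

7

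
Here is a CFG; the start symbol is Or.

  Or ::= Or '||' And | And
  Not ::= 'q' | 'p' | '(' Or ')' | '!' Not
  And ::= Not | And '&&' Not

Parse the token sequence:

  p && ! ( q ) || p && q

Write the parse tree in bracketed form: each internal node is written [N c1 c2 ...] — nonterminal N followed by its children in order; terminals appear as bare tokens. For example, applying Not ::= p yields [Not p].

[Or [Or [And [And [Not p]] && [Not ! [Not ( [Or [And [Not q]]] )]]]] || [And [And [Not p]] && [Not q]]]

Or
Or || And
And || And
And && Not || And
Not && Not || And
p && Not || And
p && ! Not || And
p && ! ( Or ) || And
p && ! ( And ) || And
p && ! ( Not ) || And
p && ! ( q ) || And
p && ! ( q ) || And && Not
p && ! ( q ) || Not && Not
p && ! ( q ) || p && Not
p && ! ( q ) || p && q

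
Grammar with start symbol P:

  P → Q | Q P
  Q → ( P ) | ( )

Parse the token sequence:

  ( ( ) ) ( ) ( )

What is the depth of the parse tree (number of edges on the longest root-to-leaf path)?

[P [Q ( [P [Q ( )]] )] [P [Q ( )] [P [Q ( )]]]]

4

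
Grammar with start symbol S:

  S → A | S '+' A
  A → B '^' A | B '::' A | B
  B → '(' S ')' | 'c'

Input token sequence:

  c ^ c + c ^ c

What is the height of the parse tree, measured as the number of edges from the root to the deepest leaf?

[S [S [A [B c] ^ [A [B c]]]] + [A [B c] ^ [A [B c]]]]

5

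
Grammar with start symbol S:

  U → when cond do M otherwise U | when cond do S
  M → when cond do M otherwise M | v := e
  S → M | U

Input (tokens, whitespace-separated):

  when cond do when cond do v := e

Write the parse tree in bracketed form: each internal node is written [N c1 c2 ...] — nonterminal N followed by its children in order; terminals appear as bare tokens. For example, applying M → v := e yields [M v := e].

S
U
when cond do S
when cond do U
when cond do when cond do S
when cond do when cond do M
when cond do when cond do v := e

[S [U when cond do [S [U when cond do [S [M v := e]]]]]]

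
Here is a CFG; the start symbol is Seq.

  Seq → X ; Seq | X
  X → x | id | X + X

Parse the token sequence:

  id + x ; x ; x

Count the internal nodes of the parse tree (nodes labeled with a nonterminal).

[Seq [X [X id] + [X x]] ; [Seq [X x] ; [Seq [X x]]]]

8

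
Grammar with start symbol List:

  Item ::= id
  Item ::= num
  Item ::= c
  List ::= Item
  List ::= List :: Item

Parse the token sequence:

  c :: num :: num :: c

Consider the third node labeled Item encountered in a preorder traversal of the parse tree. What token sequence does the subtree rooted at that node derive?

[List [List [List [List [Item c]] :: [Item num]] :: [Item num]] :: [Item c]]

num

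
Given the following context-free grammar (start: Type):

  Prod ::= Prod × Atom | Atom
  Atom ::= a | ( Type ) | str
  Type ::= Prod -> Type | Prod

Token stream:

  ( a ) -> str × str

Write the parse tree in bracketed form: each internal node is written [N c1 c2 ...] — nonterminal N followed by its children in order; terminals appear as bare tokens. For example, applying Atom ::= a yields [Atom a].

[Type [Prod [Atom ( [Type [Prod [Atom a]]] )]] -> [Type [Prod [Prod [Atom str]] × [Atom str]]]]

Type
Prod -> Type
Atom -> Type
( Type ) -> Type
( Prod ) -> Type
( Atom ) -> Type
( a ) -> Type
( a ) -> Prod
( a ) -> Prod × Atom
( a ) -> Atom × Atom
( a ) -> str × Atom
( a ) -> str × str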